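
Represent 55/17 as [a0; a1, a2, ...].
[3; 4, 4]

Euclidean algorithm steps:
55 = 3 × 17 + 4
17 = 4 × 4 + 1
4 = 4 × 1 + 0
Continued fraction: [3; 4, 4]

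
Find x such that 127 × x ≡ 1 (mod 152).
79

gcd(127, 152) = 1, so the inverse exists.
Extended Euclidean algorithm on (152, 127):
152 = 1 × 127 + 25  ⟹  25 = (1)·152 + (-1)·127
127 = 5 × 25 + 2  ⟹  2 = (-5)·152 + (6)·127
25 = 12 × 2 + 1  ⟹  1 = (61)·152 + (-73)·127
So (-73)·127 ≡ 1 (mod 152), i.e. 127^(-1) ≡ -73 ≡ 79 (mod 152).
Check: 127 × 79 = 10033 ≡ 1 (mod 152)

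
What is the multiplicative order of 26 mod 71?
14

71 is prime, so ord(26) divides φ(71) = 70.
Divisors of 70: 1, 2, 5, 7, 10, 14, 35, 70.
Repeated squaring: 26^1 ≡ 26, 26^2 ≡ 37, 26^4 ≡ 20, 26^8 ≡ 45, 26^16 ≡ 37, 26^32 ≡ 20, 26^64 ≡ 45 (mod 71).
Test 26^d mod 71 for each divisor d in increasing order:
26^1 ≡ 26
26^2 ≡ 37
26^5 = 26^4·26^1 ≡ 23
26^7 = 26^4·26^2·26^1 ≡ 70
26^10 = 26^8·26^2 ≡ 32
26^14 = 26^8·26^4·26^2 ≡ 1  ← first divisor giving 1
The order is 14.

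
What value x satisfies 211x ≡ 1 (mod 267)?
205

gcd(211, 267) = 1, so the inverse exists.
Extended Euclidean algorithm on (267, 211):
267 = 1 × 211 + 56  ⟹  56 = (1)·267 + (-1)·211
211 = 3 × 56 + 43  ⟹  43 = (-3)·267 + (4)·211
56 = 1 × 43 + 13  ⟹  13 = (4)·267 + (-5)·211
43 = 3 × 13 + 4  ⟹  4 = (-15)·267 + (19)·211
13 = 3 × 4 + 1  ⟹  1 = (49)·267 + (-62)·211
So (-62)·211 ≡ 1 (mod 267), i.e. 211^(-1) ≡ -62 ≡ 205 (mod 267).
Check: 211 × 205 = 43255 ≡ 1 (mod 267)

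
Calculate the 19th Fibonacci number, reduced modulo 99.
23

Matrix identity: Q^n = [[F_(n+1), F_n], [F_n, F_(n-1)]] with Q = [[1,1],[1,0]].
n = 19 = 10011₂. Square-and-multiply, entries mod 99:
Q^1 = [[1,1],[1,0]]
Q^2 = (Q^1)² = [[2,1],[1,1]]
Q^4 = (Q^2)² = [[5,3],[3,2]]
Q^9 = (Q^4)²·Q = [[55,34],[34,21]]
Q^19 = (Q^9)²·Q = [[33,23],[23,10]]
F_19 mod 99 = Q^19[0][1] = 23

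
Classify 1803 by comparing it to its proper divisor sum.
deficient

Proper divisors of 1803: sum = 1 + 3 + 601 = 605
Since 605 < 1803, 1803 is deficient.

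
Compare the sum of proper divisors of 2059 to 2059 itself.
deficient

Proper divisors of 2059: sum = 1 + 29 + 71 = 101
Since 101 < 2059, 2059 is deficient.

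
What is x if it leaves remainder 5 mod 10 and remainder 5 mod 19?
5

Using Chinese Remainder Theorem:
M = 10 × 19 = 190
M1 = 19, M2 = 10
y1 = 19^(-1) mod 10 = 9
y2 = 10^(-1) mod 19 = 2
x = (5×19×9 + 5×10×2) mod 190 = 5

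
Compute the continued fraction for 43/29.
[1; 2, 14]

Euclidean algorithm steps:
43 = 1 × 29 + 14
29 = 2 × 14 + 1
14 = 14 × 1 + 0
Continued fraction: [1; 2, 14]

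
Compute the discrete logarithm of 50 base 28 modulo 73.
34

Baby-step giant-step with step n = ⌈√73⌉ = 9.
Baby steps 28^j mod 73 (j:value) for j=0..8: 0:1, 1:28, 2:54, 3:52, 4:69, 5:34, 6:3, 7:11, 8:16.
Giant-step multiplier: 28^(-9) ≡ 28^(72-9) = 28^63 ≡ 22 (mod 73).
Giant steps γ_i = 50·22^i mod 73: γ_0=50, γ_1=5, γ_2=37, γ_3=11 (in table at j=7).
x = i·n + j = 3·9 + 7 = 34.
Check: 28^34 ≡ 50 (mod 73).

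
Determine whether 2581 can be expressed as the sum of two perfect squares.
9² + 50² (a=9, b=50)

Factorization: 2581 = 29 × 89
By Fermat: n is sum of two squares iff every prime p ≡ 3 (mod 4) appears to even power.
All primes ≡ 3 (mod 4) appear to even power.
Search a = 0, 1, 2, … for 2581 - a² a perfect square: first hit at a = 9: 2581 - 81 = 2500 = 50².
2581 = 9² + 50² = 81 + 2500 ✓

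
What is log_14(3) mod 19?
7

Baby-step giant-step with step n = ⌈√19⌉ = 5.
Baby steps 14^j mod 19 (j:value) for j=0..4: 0:1, 1:14, 2:6, 3:8, 4:17.
Giant-step multiplier: 14^(-5) ≡ 14^(18-5) = 14^13 ≡ 2 (mod 19).
Giant steps γ_i = 3·2^i mod 19: γ_0=3, γ_1=6 (in table at j=2).
x = i·n + j = 1·5 + 2 = 7.
Check: 14^7 ≡ 3 (mod 19).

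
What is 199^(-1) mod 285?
169

gcd(199, 285) = 1, so the inverse exists.
Extended Euclidean algorithm on (285, 199):
285 = 1 × 199 + 86  ⟹  86 = (1)·285 + (-1)·199
199 = 2 × 86 + 27  ⟹  27 = (-2)·285 + (3)·199
86 = 3 × 27 + 5  ⟹  5 = (7)·285 + (-10)·199
27 = 5 × 5 + 2  ⟹  2 = (-37)·285 + (53)·199
5 = 2 × 2 + 1  ⟹  1 = (81)·285 + (-116)·199
So (-116)·199 ≡ 1 (mod 285), i.e. 199^(-1) ≡ -116 ≡ 169 (mod 285).
Check: 199 × 169 = 33631 ≡ 1 (mod 285)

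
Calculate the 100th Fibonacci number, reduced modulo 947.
73

Matrix identity: Q^n = [[F_(n+1), F_n], [F_n, F_(n-1)]] with Q = [[1,1],[1,0]].
n = 100 = 1100100₂. Square-and-multiply, entries mod 947:
Q^1 = [[1,1],[1,0]]
Q^3 = (Q^1)²·Q = [[3,2],[2,1]]
Q^6 = (Q^3)² = [[13,8],[8,5]]
Q^12 = (Q^6)² = [[233,144],[144,89]]
Q^25 = (Q^12)²·Q = [[177,212],[212,912]]
Q^50 = (Q^25)² = [[513,747],[747,713]]
Q^100 = (Q^50)² = [[129,73],[73,56]]
F_100 mod 947 = Q^100[0][1] = 73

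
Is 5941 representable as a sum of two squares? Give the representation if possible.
30² + 71² (a=30, b=71)

Factorization: 5941 = 13 × 457
By Fermat: n is sum of two squares iff every prime p ≡ 3 (mod 4) appears to even power.
All primes ≡ 3 (mod 4) appear to even power.
Search a = 0, 1, 2, … for 5941 - a² a perfect square: first hit at a = 30: 5941 - 900 = 5041 = 71².
5941 = 30² + 71² = 900 + 5041 ✓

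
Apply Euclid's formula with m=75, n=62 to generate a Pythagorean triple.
(1781, 9300, 9469)

Euclid's formula: a = m² - n², b = 2mn, c = m² + n²
m = 75, n = 62
a = 75² - 62² = 5625 - 3844 = 1781
b = 2 × 75 × 62 = 9300
c = 75² + 62² = 5625 + 3844 = 9469
Verification: 1781² + 9300² = 3171961 + 86490000 = 89661961 = 9469² ✓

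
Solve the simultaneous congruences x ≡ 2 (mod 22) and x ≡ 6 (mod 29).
354

Using Chinese Remainder Theorem:
M = 22 × 29 = 638
M1 = 29, M2 = 22
y1 = 29^(-1) mod 22 = 19
y2 = 22^(-1) mod 29 = 4
x = (2×29×19 + 6×22×4) mod 638 = 354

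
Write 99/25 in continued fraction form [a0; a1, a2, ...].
[3; 1, 24]

Euclidean algorithm steps:
99 = 3 × 25 + 24
25 = 1 × 24 + 1
24 = 24 × 1 + 0
Continued fraction: [3; 1, 24]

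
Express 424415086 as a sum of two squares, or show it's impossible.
Not possible

Factorization: 424415086 = 2 × 37 × 179^3
By Fermat: n is sum of two squares iff every prime p ≡ 3 (mod 4) appears to even power.
Prime(s) ≡ 3 (mod 4) with odd exponent: [(179, 3)]
Therefore 424415086 cannot be expressed as a² + b².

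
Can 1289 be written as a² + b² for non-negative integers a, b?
8² + 35² (a=8, b=35)

Factorization: 1289 = 1289
By Fermat: n is sum of two squares iff every prime p ≡ 3 (mod 4) appears to even power.
All primes ≡ 3 (mod 4) appear to even power.
Search a = 0, 1, 2, … for 1289 - a² a perfect square: first hit at a = 8: 1289 - 64 = 1225 = 35².
1289 = 8² + 35² = 64 + 1225 ✓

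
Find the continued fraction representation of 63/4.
[15; 1, 3]

Euclidean algorithm steps:
63 = 15 × 4 + 3
4 = 1 × 3 + 1
3 = 3 × 1 + 0
Continued fraction: [15; 1, 3]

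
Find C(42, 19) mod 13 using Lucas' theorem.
0

Using Lucas' theorem:
Write n=42 and k=19 in base 13:
n in base 13: [3, 3]
k in base 13: [1, 6]
C(42,19) mod 13 = ∏ C(n_i, k_i) mod 13
Digit binomials (mod 13): C(3,1) = 3; C(3,6) = 0 (k_i > n_i)
Product: 3 × 0 = 0 ≡ 0 (mod 13)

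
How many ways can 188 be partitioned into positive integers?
1398341745571

p(n) counts ways to write n as a sum of positive integers (order ignored).
Euler's pentagonal recurrence: p(k) = p(k-1) + p(k-2) - p(k-5) - p(k-7) + p(k-12) + p(k-15) - ... (offsets j(3j∓1)/2, signs ++--, p(0)=1, p(<0)=0).
DP table for k = 0..187: p(0)=1, p(1)=1, p(2)=2, p(3)=3, p(4)=5, p(5)=7, p(6)=11, p(7)=15, p(8)=22, p(9)=30, p(10)=42, p(11)=56, p(12)=77, p(13)=101, p(14)=135, p(15)=176, p(16)=231, p(17)=297, p(18)=385, p(19)=490, p(20)=627, p(21)=792, p(22)=1002, p(23)=1255, p(24)=1575, p(25)=1958, p(26)=2436, p(27)=3010, p(28)=3718, p(29)=4565, p(30)=5604, p(31)=6842, p(32)=8349, p(33)=10143, p(34)=12310, p(35)=14883, p(36)=17977, p(37)=21637, p(38)=26015, p(39)=31185, p(40)=37338, p(41)=44583, p(42)=53174, p(43)=63261, p(44)=75175, p(45)=89134, p(46)=105558, p(47)=124754, p(48)=147273, p(49)=173525, p(50)=204226, p(51)=239943, p(52)=281589, p(53)=329931, p(54)=386155, p(55)=451276, p(56)=526823, p(57)=614154, p(58)=715220, p(59)=831820, p(60)=966467, p(61)=1121505, p(62)=1300156, p(63)=1505499, p(64)=1741630, p(65)=2012558, p(66)=2323520, p(67)=2679689, p(68)=3087735, p(69)=3554345, p(70)=4087968, p(71)=4697205, p(72)=5392783, p(73)=6185689, p(74)=7089500, p(75)=8118264, p(76)=9289091, p(77)=10619863, p(78)=12132164, p(79)=13848650, p(80)=15796476, p(81)=18004327, p(82)=20506255, p(83)=23338469, p(84)=26543660, p(85)=30167357, p(86)=34262962, p(87)=38887673, p(88)=44108109, p(89)=49995925, p(90)=56634173, p(91)=64112359, p(92)=72533807, p(93)=82010177, p(94)=92669720, p(95)=104651419, p(96)=118114304, p(97)=133230930, p(98)=150198136, p(99)=169229875, p(100)=190569292, p(101)=214481126, p(102)=241265379, p(103)=271248950, p(104)=304801365, p(105)=342325709, p(106)=384276336, p(107)=431149389, p(108)=483502844, p(109)=541946240, p(110)=607163746, p(111)=679903203, p(112)=761002156, p(113)=851376628, p(114)=952050665, p(115)=1064144451, p(116)=1188908248, p(117)=1327710076, p(118)=1482074143, p(119)=1653668665, p(120)=1844349560, p(121)=2056148051, p(122)=2291320912, p(123)=2552338241, p(124)=2841940500, p(125)=3163127352, p(126)=3519222692, p(127)=3913864295, p(128)=4351078600, p(129)=4835271870, p(130)=5371315400, p(131)=5964539504, p(132)=6620830889, p(133)=7346629512, p(134)=8149040695, p(135)=9035836076, p(136)=10015581680, p(137)=11097645016, p(138)=12292341831, p(139)=13610949895, p(140)=15065878135, p(141)=16670689208, p(142)=18440293320, p(143)=20390982757, p(144)=22540654445, p(145)=24908858009, p(146)=27517052599, p(147)=30388671978, p(148)=33549419497, p(149)=37027355200, p(150)=40853235313, p(151)=45060624582, p(152)=49686288421, p(153)=54770336324, p(154)=60356673280, p(155)=66493182097, p(156)=73232243759, p(157)=80630964769, p(158)=88751778802, p(159)=97662728555, p(160)=107438159466, p(161)=118159068427, p(162)=129913904637, p(163)=142798995930, p(164)=156919475295, p(165)=172389800255, p(166)=189334822579, p(167)=207890420102, p(168)=228204732751, p(169)=250438925115, p(170)=274768617130, p(171)=301384802048, p(172)=330495499613, p(173)=362326859895, p(174)=397125074750, p(175)=435157697830, p(176)=476715857290, p(177)=522115831195, p(178)=571701605655, p(179)=625846753120, p(180)=684957390936, p(181)=749474411781, p(182)=819876908323, p(183)=896684817527, p(184)=980462880430, p(185)=1071823774337, p(186)=1171432692373, p(187)=1280011042268.
Final step: p(188) = p(187) + p(186) - p(183) - p(181) + p(176) + p(173) - p(166) - p(162) + p(153) + p(148) - p(137) - p(131) + p(118) + p(111) - p(96) - p(88) + p(71) + p(62) - p(43) - p(33) + p(12) + p(1)
= 1280011042268 + 1171432692373 - 896684817527 - 749474411781 + 476715857290 + 362326859895 - 189334822579 - 129913904637 + 54770336324 + 33549419497 - 11097645016 - 5964539504 + 1482074143 + 679903203 - 118114304 - 44108109 + 4697205 + 1300156 - 63261 - 10143 + 77 + 1
= 1398341745571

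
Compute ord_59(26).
29

59 is prime, so ord(26) divides φ(59) = 58.
Divisors of 58: 1, 2, 29, 58.
Repeated squaring: 26^1 ≡ 26, 26^2 ≡ 27, 26^4 ≡ 21, 26^8 ≡ 28, 26^16 ≡ 17, 26^32 ≡ 53 (mod 59).
Test 26^d mod 59 for each divisor d in increasing order:
26^1 ≡ 26
26^2 ≡ 27
26^29 = 26^16·26^8·26^4·26^1 ≡ 1  ← first divisor giving 1
The order is 29.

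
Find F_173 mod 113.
98

Matrix identity: Q^n = [[F_(n+1), F_n], [F_n, F_(n-1)]] with Q = [[1,1],[1,0]].
n = 173 = 10101101₂. Square-and-multiply, entries mod 113:
Q^1 = [[1,1],[1,0]]
Q^2 = (Q^1)² = [[2,1],[1,1]]
Q^5 = (Q^2)²·Q = [[8,5],[5,3]]
Q^10 = (Q^5)² = [[89,55],[55,34]]
Q^21 = (Q^10)²·Q = [[83,98],[98,98]]
Q^43 = (Q^21)²·Q = [[105,108],[108,110]]
Q^86 = (Q^43)² = [[89,55],[55,34]]
Q^173 = (Q^86)²·Q = [[83,98],[98,98]]
F_173 mod 113 = Q^173[0][1] = 98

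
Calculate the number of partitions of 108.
483502844

p(n) counts ways to write n as a sum of positive integers (order ignored).
Euler's pentagonal recurrence: p(k) = p(k-1) + p(k-2) - p(k-5) - p(k-7) + p(k-12) + p(k-15) - ... (offsets j(3j∓1)/2, signs ++--, p(0)=1, p(<0)=0).
DP table for k = 0..107: p(0)=1, p(1)=1, p(2)=2, p(3)=3, p(4)=5, p(5)=7, p(6)=11, p(7)=15, p(8)=22, p(9)=30, p(10)=42, p(11)=56, p(12)=77, p(13)=101, p(14)=135, p(15)=176, p(16)=231, p(17)=297, p(18)=385, p(19)=490, p(20)=627, p(21)=792, p(22)=1002, p(23)=1255, p(24)=1575, p(25)=1958, p(26)=2436, p(27)=3010, p(28)=3718, p(29)=4565, p(30)=5604, p(31)=6842, p(32)=8349, p(33)=10143, p(34)=12310, p(35)=14883, p(36)=17977, p(37)=21637, p(38)=26015, p(39)=31185, p(40)=37338, p(41)=44583, p(42)=53174, p(43)=63261, p(44)=75175, p(45)=89134, p(46)=105558, p(47)=124754, p(48)=147273, p(49)=173525, p(50)=204226, p(51)=239943, p(52)=281589, p(53)=329931, p(54)=386155, p(55)=451276, p(56)=526823, p(57)=614154, p(58)=715220, p(59)=831820, p(60)=966467, p(61)=1121505, p(62)=1300156, p(63)=1505499, p(64)=1741630, p(65)=2012558, p(66)=2323520, p(67)=2679689, p(68)=3087735, p(69)=3554345, p(70)=4087968, p(71)=4697205, p(72)=5392783, p(73)=6185689, p(74)=7089500, p(75)=8118264, p(76)=9289091, p(77)=10619863, p(78)=12132164, p(79)=13848650, p(80)=15796476, p(81)=18004327, p(82)=20506255, p(83)=23338469, p(84)=26543660, p(85)=30167357, p(86)=34262962, p(87)=38887673, p(88)=44108109, p(89)=49995925, p(90)=56634173, p(91)=64112359, p(92)=72533807, p(93)=82010177, p(94)=92669720, p(95)=104651419, p(96)=118114304, p(97)=133230930, p(98)=150198136, p(99)=169229875, p(100)=190569292, p(101)=214481126, p(102)=241265379, p(103)=271248950, p(104)=304801365, p(105)=342325709, p(106)=384276336, p(107)=431149389.
Final step: p(108) = p(107) + p(106) - p(103) - p(101) + p(96) + p(93) - p(86) - p(82) + p(73) + p(68) - p(57) - p(51) + p(38) + p(31) - p(16) - p(8)
= 431149389 + 384276336 - 271248950 - 214481126 + 118114304 + 82010177 - 34262962 - 20506255 + 6185689 + 3087735 - 614154 - 239943 + 26015 + 6842 - 231 - 22
= 483502844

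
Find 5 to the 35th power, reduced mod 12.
5

Repeated squaring. Binary of 35 = 100011.
5^1 ≡ 5 (mod 12); 5^2 ≡ 1 (mod 12); 5^4 ≡ 1 (mod 12); 5^8 ≡ 1 (mod 12); 5^16 ≡ 1 (mod 12); 5^32 ≡ 1 (mod 12)
5^35 = 5^1 × 5^2 × 5^32 ≡ 5 (mod 12)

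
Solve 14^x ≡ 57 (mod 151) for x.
33

Baby-step giant-step with step n = ⌈√151⌉ = 13.
Baby steps 14^j mod 151 (j:value) for j=0..12: 0:1, 1:14, 2:45, 3:26, 4:62, 5:113, 6:72, 7:102, 8:69, 9:60, 10:85, 11:133, 12:50.
Giant-step multiplier: 14^(-13) ≡ 14^(150-13) = 14^137 ≡ 140 (mod 151).
Giant steps γ_i = 57·140^i mod 151: γ_0=57, γ_1=128, γ_2=102 (in table at j=7).
x = i·n + j = 2·13 + 7 = 33.
Check: 14^33 ≡ 57 (mod 151).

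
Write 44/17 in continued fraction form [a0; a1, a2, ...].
[2; 1, 1, 2, 3]

Euclidean algorithm steps:
44 = 2 × 17 + 10
17 = 1 × 10 + 7
10 = 1 × 7 + 3
7 = 2 × 3 + 1
3 = 3 × 1 + 0
Continued fraction: [2; 1, 1, 2, 3]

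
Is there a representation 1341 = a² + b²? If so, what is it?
21² + 30² (a=21, b=30)

Factorization: 1341 = 3^2 × 149
By Fermat: n is sum of two squares iff every prime p ≡ 3 (mod 4) appears to even power.
All primes ≡ 3 (mod 4) appear to even power.
Search a = 0, 1, 2, … for 1341 - a² a perfect square: first hit at a = 21: 1341 - 441 = 900 = 30².
1341 = 21² + 30² = 441 + 900 ✓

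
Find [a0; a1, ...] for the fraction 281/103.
[2; 1, 2, 1, 2, 9]

Euclidean algorithm steps:
281 = 2 × 103 + 75
103 = 1 × 75 + 28
75 = 2 × 28 + 19
28 = 1 × 19 + 9
19 = 2 × 9 + 1
9 = 9 × 1 + 0
Continued fraction: [2; 1, 2, 1, 2, 9]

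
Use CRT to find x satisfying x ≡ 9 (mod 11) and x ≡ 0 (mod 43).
86

Using Chinese Remainder Theorem:
M = 11 × 43 = 473
M1 = 43, M2 = 11
y1 = 43^(-1) mod 11 = 10
y2 = 11^(-1) mod 43 = 4
x = (9×43×10 + 0×11×4) mod 473 = 86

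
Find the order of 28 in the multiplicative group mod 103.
51

103 is prime, so ord(28) divides φ(103) = 102.
Divisors of 102: 1, 2, 3, 6, 17, 34, 51, 102.
Repeated squaring: 28^1 ≡ 28, 28^2 ≡ 63, 28^4 ≡ 55, 28^8 ≡ 38, 28^16 ≡ 2, 28^32 ≡ 4, 28^64 ≡ 16 (mod 103).
Test 28^d mod 103 for each divisor d in increasing order:
28^1 ≡ 28
28^2 ≡ 63
28^3 = 28^2·28^1 ≡ 13
28^6 = 28^4·28^2 ≡ 66
28^17 = 28^16·28^1 ≡ 56
28^34 = 28^32·28^2 ≡ 46
28^51 = 28^32·28^16·28^2·28^1 ≡ 1  ← first divisor giving 1
The order is 51.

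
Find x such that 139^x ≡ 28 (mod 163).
123

Baby-step giant-step with step n = ⌈√163⌉ = 13.
Baby steps 139^j mod 163 (j:value) for j=0..12: 0:1, 1:139, 2:87, 3:31, 4:71, 5:89, 6:146, 7:82, 8:151, 9:125, 10:97, 11:117, 12:126.
Giant-step multiplier: 139^(-13) ≡ 139^(162-13) = 139^149 ≡ 67 (mod 163).
Giant steps γ_i = 28·67^i mod 163: γ_0=28, γ_1=83, γ_2=19, γ_3=132, γ_4=42, γ_5=43, γ_6=110, γ_7=35, γ_8=63, γ_9=146 (in table at j=6).
x = i·n + j = 9·13 + 6 = 123.
Check: 139^123 ≡ 28 (mod 163).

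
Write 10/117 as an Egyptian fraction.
1/12 + 1/468

Greedy algorithm:
10/117: ceiling(117/10) = 12, use 1/12
1/468: ceiling(468/1) = 468, use 1/468
Result: 10/117 = 1/12 + 1/468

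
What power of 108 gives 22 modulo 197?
54

Baby-step giant-step with step n = ⌈√197⌉ = 15.
Baby steps 108^j mod 197 (j:value) for j=0..14: 0:1, 1:108, 2:41, 3:94, 4:105, 5:111, 6:168, 7:20, 8:190, 9:32, 10:107, 11:130, 12:53, 13:11, 14:6.
Giant-step multiplier: 108^(-15) ≡ 108^(196-15) = 108^181 ≡ 159 (mod 197).
Giant steps γ_i = 22·159^i mod 197: γ_0=22, γ_1=149, γ_2=51, γ_3=32 (in table at j=9).
x = i·n + j = 3·15 + 9 = 54.
Check: 108^54 ≡ 22 (mod 197).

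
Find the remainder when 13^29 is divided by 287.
34

Repeated squaring. Binary of 29 = 11101.
13^1 ≡ 13 (mod 287); 13^2 ≡ 169 (mod 287); 13^4 ≡ 148 (mod 287); 13^8 ≡ 92 (mod 287); 13^16 ≡ 141 (mod 287)
13^29 = 13^1 × 13^4 × 13^8 × 13^16 ≡ 34 (mod 287)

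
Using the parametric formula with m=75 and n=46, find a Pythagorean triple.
(3509, 6900, 7741)

Euclid's formula: a = m² - n², b = 2mn, c = m² + n²
m = 75, n = 46
a = 75² - 46² = 5625 - 2116 = 3509
b = 2 × 75 × 46 = 6900
c = 75² + 46² = 5625 + 2116 = 7741
Verification: 3509² + 6900² = 12313081 + 47610000 = 59923081 = 7741² ✓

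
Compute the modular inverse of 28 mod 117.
46

gcd(28, 117) = 1, so the inverse exists.
Extended Euclidean algorithm on (117, 28):
117 = 4 × 28 + 5  ⟹  5 = (1)·117 + (-4)·28
28 = 5 × 5 + 3  ⟹  3 = (-5)·117 + (21)·28
5 = 1 × 3 + 2  ⟹  2 = (6)·117 + (-25)·28
3 = 1 × 2 + 1  ⟹  1 = (-11)·117 + (46)·28
So (46)·28 ≡ 1 (mod 117), i.e. 28^(-1) ≡ 46 (mod 117).
Check: 28 × 46 = 1288 ≡ 1 (mod 117)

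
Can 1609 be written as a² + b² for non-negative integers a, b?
3² + 40² (a=3, b=40)

Factorization: 1609 = 1609
By Fermat: n is sum of two squares iff every prime p ≡ 3 (mod 4) appears to even power.
All primes ≡ 3 (mod 4) appear to even power.
Search a = 0, 1, 2, … for 1609 - a² a perfect square: first hit at a = 3: 1609 - 9 = 1600 = 40².
1609 = 3² + 40² = 9 + 1600 ✓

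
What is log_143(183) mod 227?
27

Baby-step giant-step with step n = ⌈√227⌉ = 16.
Baby steps 143^j mod 227 (j:value) for j=0..15: 0:1, 1:143, 2:19, 3:220, 4:134, 5:94, 6:49, 7:197, 8:23, 9:111, 10:210, 11:66, 12:131, 13:119, 14:219, 15:218.
Giant-step multiplier: 143^(-16) ≡ 143^(226-16) = 143^210 ≡ 112 (mod 227).
Giant steps γ_i = 183·112^i mod 227: γ_0=183, γ_1=66 (in table at j=11).
x = i·n + j = 1·16 + 11 = 27.
Check: 143^27 ≡ 183 (mod 227).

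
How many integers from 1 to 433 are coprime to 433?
432

433 = 433
φ(n) = n × ∏(1 - 1/p) for each prime p dividing n
φ(433) = 433 × (1 - 1/433) = 432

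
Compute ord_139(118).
69

139 is prime, so ord(118) divides φ(139) = 138.
Divisors of 138: 1, 2, 3, 6, 23, 46, 69, 138.
Repeated squaring: 118^1 ≡ 118, 118^2 ≡ 24, 118^4 ≡ 20, 118^8 ≡ 122, 118^16 ≡ 11, 118^32 ≡ 121, 118^64 ≡ 46, 118^128 ≡ 31 (mod 139).
Test 118^d mod 139 for each divisor d in increasing order:
118^1 ≡ 118
118^2 ≡ 24
118^3 = 118^2·118^1 ≡ 52
118^6 = 118^4·118^2 ≡ 63
118^23 = 118^16·118^4·118^2·118^1 ≡ 42
118^46 = 118^32·118^8·118^4·118^2 ≡ 96
118^69 = 118^64·118^4·118^1 ≡ 1  ← first divisor giving 1
The order is 69.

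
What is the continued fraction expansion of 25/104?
[0; 4, 6, 4]

Euclidean algorithm steps:
25 = 0 × 104 + 25
104 = 4 × 25 + 4
25 = 6 × 4 + 1
4 = 4 × 1 + 0
Continued fraction: [0; 4, 6, 4]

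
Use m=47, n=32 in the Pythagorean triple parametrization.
(1185, 3008, 3233)

Euclid's formula: a = m² - n², b = 2mn, c = m² + n²
m = 47, n = 32
a = 47² - 32² = 2209 - 1024 = 1185
b = 2 × 47 × 32 = 3008
c = 47² + 32² = 2209 + 1024 = 3233
Verification: 1185² + 3008² = 1404225 + 9048064 = 10452289 = 3233² ✓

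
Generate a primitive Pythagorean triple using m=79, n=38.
(4797, 6004, 7685)

Euclid's formula: a = m² - n², b = 2mn, c = m² + n²
m = 79, n = 38
a = 79² - 38² = 6241 - 1444 = 4797
b = 2 × 79 × 38 = 6004
c = 79² + 38² = 6241 + 1444 = 7685
Verification: 4797² + 6004² = 23011209 + 36048016 = 59059225 = 7685² ✓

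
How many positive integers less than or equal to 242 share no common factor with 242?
110

242 = 2 × 11^2
φ(n) = n × ∏(1 - 1/p) for each prime p dividing n
φ(242) = 242 × (1 - 1/2) × (1 - 1/11) = 110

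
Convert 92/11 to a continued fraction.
[8; 2, 1, 3]

Euclidean algorithm steps:
92 = 8 × 11 + 4
11 = 2 × 4 + 3
4 = 1 × 3 + 1
3 = 3 × 1 + 0
Continued fraction: [8; 2, 1, 3]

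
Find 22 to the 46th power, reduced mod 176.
0

Repeated squaring. Binary of 46 = 101110.
22^1 ≡ 22 (mod 176); 22^2 ≡ 132 (mod 176); 22^4 ≡ 0 (mod 176); 22^8 ≡ 0 (mod 176); 22^16 ≡ 0 (mod 176); 22^32 ≡ 0 (mod 176)
22^46 = 22^2 × 22^4 × 22^8 × 22^32 ≡ 0 (mod 176)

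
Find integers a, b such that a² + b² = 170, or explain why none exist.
1² + 13² (a=1, b=13)

Factorization: 170 = 2 × 5 × 17
By Fermat: n is sum of two squares iff every prime p ≡ 3 (mod 4) appears to even power.
All primes ≡ 3 (mod 4) appear to even power.
Search a = 0, 1, 2, … for 170 - a² a perfect square: first hit at a = 1: 170 - 1 = 169 = 13².
170 = 1² + 13² = 1 + 169 ✓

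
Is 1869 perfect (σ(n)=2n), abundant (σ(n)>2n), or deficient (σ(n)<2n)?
deficient

Proper divisors of 1869: sum = 1 + 3 + 7 + 21 + 89 + 267 + 623 = 1011
Since 1011 < 1869, 1869 is deficient.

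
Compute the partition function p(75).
8118264

p(n) counts ways to write n as a sum of positive integers (order ignored).
Euler's pentagonal recurrence: p(k) = p(k-1) + p(k-2) - p(k-5) - p(k-7) + p(k-12) + p(k-15) - ... (offsets j(3j∓1)/2, signs ++--, p(0)=1, p(<0)=0).
DP table for k = 0..74: p(0)=1, p(1)=1, p(2)=2, p(3)=3, p(4)=5, p(5)=7, p(6)=11, p(7)=15, p(8)=22, p(9)=30, p(10)=42, p(11)=56, p(12)=77, p(13)=101, p(14)=135, p(15)=176, p(16)=231, p(17)=297, p(18)=385, p(19)=490, p(20)=627, p(21)=792, p(22)=1002, p(23)=1255, p(24)=1575, p(25)=1958, p(26)=2436, p(27)=3010, p(28)=3718, p(29)=4565, p(30)=5604, p(31)=6842, p(32)=8349, p(33)=10143, p(34)=12310, p(35)=14883, p(36)=17977, p(37)=21637, p(38)=26015, p(39)=31185, p(40)=37338, p(41)=44583, p(42)=53174, p(43)=63261, p(44)=75175, p(45)=89134, p(46)=105558, p(47)=124754, p(48)=147273, p(49)=173525, p(50)=204226, p(51)=239943, p(52)=281589, p(53)=329931, p(54)=386155, p(55)=451276, p(56)=526823, p(57)=614154, p(58)=715220, p(59)=831820, p(60)=966467, p(61)=1121505, p(62)=1300156, p(63)=1505499, p(64)=1741630, p(65)=2012558, p(66)=2323520, p(67)=2679689, p(68)=3087735, p(69)=3554345, p(70)=4087968, p(71)=4697205, p(72)=5392783, p(73)=6185689, p(74)=7089500.
Final step: p(75) = p(74) + p(73) - p(70) - p(68) + p(63) + p(60) - p(53) - p(49) + p(40) + p(35) - p(24) - p(18) + p(5)
= 7089500 + 6185689 - 4087968 - 3087735 + 1505499 + 966467 - 329931 - 173525 + 37338 + 14883 - 1575 - 385 + 7
= 8118264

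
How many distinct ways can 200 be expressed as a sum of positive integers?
3972999029388

p(n) counts ways to write n as a sum of positive integers (order ignored).
Euler's pentagonal recurrence: p(k) = p(k-1) + p(k-2) - p(k-5) - p(k-7) + p(k-12) + p(k-15) - ... (offsets j(3j∓1)/2, signs ++--, p(0)=1, p(<0)=0).
DP table for k = 0..199: p(0)=1, p(1)=1, p(2)=2, p(3)=3, p(4)=5, p(5)=7, p(6)=11, p(7)=15, p(8)=22, p(9)=30, p(10)=42, p(11)=56, p(12)=77, p(13)=101, p(14)=135, p(15)=176, p(16)=231, p(17)=297, p(18)=385, p(19)=490, p(20)=627, p(21)=792, p(22)=1002, p(23)=1255, p(24)=1575, p(25)=1958, p(26)=2436, p(27)=3010, p(28)=3718, p(29)=4565, p(30)=5604, p(31)=6842, p(32)=8349, p(33)=10143, p(34)=12310, p(35)=14883, p(36)=17977, p(37)=21637, p(38)=26015, p(39)=31185, p(40)=37338, p(41)=44583, p(42)=53174, p(43)=63261, p(44)=75175, p(45)=89134, p(46)=105558, p(47)=124754, p(48)=147273, p(49)=173525, p(50)=204226, p(51)=239943, p(52)=281589, p(53)=329931, p(54)=386155, p(55)=451276, p(56)=526823, p(57)=614154, p(58)=715220, p(59)=831820, p(60)=966467, p(61)=1121505, p(62)=1300156, p(63)=1505499, p(64)=1741630, p(65)=2012558, p(66)=2323520, p(67)=2679689, p(68)=3087735, p(69)=3554345, p(70)=4087968, p(71)=4697205, p(72)=5392783, p(73)=6185689, p(74)=7089500, p(75)=8118264, p(76)=9289091, p(77)=10619863, p(78)=12132164, p(79)=13848650, p(80)=15796476, p(81)=18004327, p(82)=20506255, p(83)=23338469, p(84)=26543660, p(85)=30167357, p(86)=34262962, p(87)=38887673, p(88)=44108109, p(89)=49995925, p(90)=56634173, p(91)=64112359, p(92)=72533807, p(93)=82010177, p(94)=92669720, p(95)=104651419, p(96)=118114304, p(97)=133230930, p(98)=150198136, p(99)=169229875, p(100)=190569292, p(101)=214481126, p(102)=241265379, p(103)=271248950, p(104)=304801365, p(105)=342325709, p(106)=384276336, p(107)=431149389, p(108)=483502844, p(109)=541946240, p(110)=607163746, p(111)=679903203, p(112)=761002156, p(113)=851376628, p(114)=952050665, p(115)=1064144451, p(116)=1188908248, p(117)=1327710076, p(118)=1482074143, p(119)=1653668665, p(120)=1844349560, p(121)=2056148051, p(122)=2291320912, p(123)=2552338241, p(124)=2841940500, p(125)=3163127352, p(126)=3519222692, p(127)=3913864295, p(128)=4351078600, p(129)=4835271870, p(130)=5371315400, p(131)=5964539504, p(132)=6620830889, p(133)=7346629512, p(134)=8149040695, p(135)=9035836076, p(136)=10015581680, p(137)=11097645016, p(138)=12292341831, p(139)=13610949895, p(140)=15065878135, p(141)=16670689208, p(142)=18440293320, p(143)=20390982757, p(144)=22540654445, p(145)=24908858009, p(146)=27517052599, p(147)=30388671978, p(148)=33549419497, p(149)=37027355200, p(150)=40853235313, p(151)=45060624582, p(152)=49686288421, p(153)=54770336324, p(154)=60356673280, p(155)=66493182097, p(156)=73232243759, p(157)=80630964769, p(158)=88751778802, p(159)=97662728555, p(160)=107438159466, p(161)=118159068427, p(162)=129913904637, p(163)=142798995930, p(164)=156919475295, p(165)=172389800255, p(166)=189334822579, p(167)=207890420102, p(168)=228204732751, p(169)=250438925115, p(170)=274768617130, p(171)=301384802048, p(172)=330495499613, p(173)=362326859895, p(174)=397125074750, p(175)=435157697830, p(176)=476715857290, p(177)=522115831195, p(178)=571701605655, p(179)=625846753120, p(180)=684957390936, p(181)=749474411781, p(182)=819876908323, p(183)=896684817527, p(184)=980462880430, p(185)=1071823774337, p(186)=1171432692373, p(187)=1280011042268, p(188)=1398341745571, p(189)=1527273599625, p(190)=1667727404093, p(191)=1820701100652, p(192)=1987276856363, p(193)=2168627105469, p(194)=2366022741845, p(195)=2580840212973, p(196)=2814570987591, p(197)=3068829878530, p(198)=3345365983698, p(199)=3646072432125.
Final step: p(200) = p(199) + p(198) - p(195) - p(193) + p(188) + p(185) - p(178) - p(174) + p(165) + p(160) - p(149) - p(143) + p(130) + p(123) - p(108) - p(100) + p(83) + p(74) - p(55) - p(45) + p(24) + p(13)
= 3646072432125 + 3345365983698 - 2580840212973 - 2168627105469 + 1398341745571 + 1071823774337 - 571701605655 - 397125074750 + 172389800255 + 107438159466 - 37027355200 - 20390982757 + 5371315400 + 2552338241 - 483502844 - 190569292 + 23338469 + 7089500 - 451276 - 89134 + 1575 + 101
= 3972999029388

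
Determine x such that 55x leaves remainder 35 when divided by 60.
x ≡ 5 (mod 12)

gcd(55, 60) = 5, which divides 35, so solutions exist.
Divide through by 5: 11x ≡ 7 (mod 12).
Find 11^(-1) mod 12 by the extended Euclidean algorithm:
12 = 1 × 11 + 1  ⟹  1 = (1)·12 + (-1)·11
So (-1)·11 ≡ 1 (mod 12), i.e. 11^(-1) ≡ -1 ≡ 11 (mod 12).
x ≡ 11 × 7 = 77 ≡ 5 (mod 12).
Check: 55 × 5 = 275 ≡ 35 (mod 60).
x ≡ 5 (mod 12), giving 5 solutions mod 60.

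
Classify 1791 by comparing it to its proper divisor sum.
deficient

Proper divisors of 1791: sum = 1 + 3 + 9 + 199 + 597 = 809
Since 809 < 1791, 1791 is deficient.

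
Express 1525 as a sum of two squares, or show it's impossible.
2² + 39² (a=2, b=39)

Factorization: 1525 = 5^2 × 61
By Fermat: n is sum of two squares iff every prime p ≡ 3 (mod 4) appears to even power.
All primes ≡ 3 (mod 4) appear to even power.
Search a = 0, 1, 2, … for 1525 - a² a perfect square: first hit at a = 2: 1525 - 4 = 1521 = 39².
1525 = 2² + 39² = 4 + 1521 ✓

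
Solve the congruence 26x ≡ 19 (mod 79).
x ≡ 22 (mod 79)

gcd(26, 79) = 1, which divides 19, so solutions exist.
Find 26^(-1) mod 79 by the extended Euclidean algorithm:
79 = 3 × 26 + 1  ⟹  1 = (1)·79 + (-3)·26
So (-3)·26 ≡ 1 (mod 79), i.e. 26^(-1) ≡ -3 ≡ 76 (mod 79).
x ≡ 76 × 19 = 1444 ≡ 22 (mod 79).
Check: 26 × 22 = 572 ≡ 19 (mod 79).
Unique solution: x ≡ 22 (mod 79)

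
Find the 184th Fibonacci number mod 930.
3

Matrix identity: Q^n = [[F_(n+1), F_n], [F_n, F_(n-1)]] with Q = [[1,1],[1,0]].
n = 184 = 10111000₂. Square-and-multiply, entries mod 930:
Q^1 = [[1,1],[1,0]]
Q^2 = (Q^1)² = [[2,1],[1,1]]
Q^5 = (Q^2)²·Q = [[8,5],[5,3]]
Q^11 = (Q^5)²·Q = [[144,89],[89,55]]
Q^23 = (Q^11)²·Q = [[798,757],[757,41]]
Q^46 = (Q^23)² = [[853,863],[863,920]]
Q^92 = (Q^46)² = [[188,249],[249,869]]
Q^184 = (Q^92)² = [[625,3],[3,622]]
F_184 mod 930 = Q^184[0][1] = 3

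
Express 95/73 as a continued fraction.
[1; 3, 3, 7]

Euclidean algorithm steps:
95 = 1 × 73 + 22
73 = 3 × 22 + 7
22 = 3 × 7 + 1
7 = 7 × 1 + 0
Continued fraction: [1; 3, 3, 7]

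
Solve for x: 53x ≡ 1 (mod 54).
53

gcd(53, 54) = 1, so the inverse exists.
Extended Euclidean algorithm on (54, 53):
54 = 1 × 53 + 1  ⟹  1 = (1)·54 + (-1)·53
So (-1)·53 ≡ 1 (mod 54), i.e. 53^(-1) ≡ -1 ≡ 53 (mod 54).
Check: 53 × 53 = 2809 ≡ 1 (mod 54)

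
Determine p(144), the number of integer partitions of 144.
22540654445

p(n) counts ways to write n as a sum of positive integers (order ignored).
Euler's pentagonal recurrence: p(k) = p(k-1) + p(k-2) - p(k-5) - p(k-7) + p(k-12) + p(k-15) - ... (offsets j(3j∓1)/2, signs ++--, p(0)=1, p(<0)=0).
DP table for k = 0..143: p(0)=1, p(1)=1, p(2)=2, p(3)=3, p(4)=5, p(5)=7, p(6)=11, p(7)=15, p(8)=22, p(9)=30, p(10)=42, p(11)=56, p(12)=77, p(13)=101, p(14)=135, p(15)=176, p(16)=231, p(17)=297, p(18)=385, p(19)=490, p(20)=627, p(21)=792, p(22)=1002, p(23)=1255, p(24)=1575, p(25)=1958, p(26)=2436, p(27)=3010, p(28)=3718, p(29)=4565, p(30)=5604, p(31)=6842, p(32)=8349, p(33)=10143, p(34)=12310, p(35)=14883, p(36)=17977, p(37)=21637, p(38)=26015, p(39)=31185, p(40)=37338, p(41)=44583, p(42)=53174, p(43)=63261, p(44)=75175, p(45)=89134, p(46)=105558, p(47)=124754, p(48)=147273, p(49)=173525, p(50)=204226, p(51)=239943, p(52)=281589, p(53)=329931, p(54)=386155, p(55)=451276, p(56)=526823, p(57)=614154, p(58)=715220, p(59)=831820, p(60)=966467, p(61)=1121505, p(62)=1300156, p(63)=1505499, p(64)=1741630, p(65)=2012558, p(66)=2323520, p(67)=2679689, p(68)=3087735, p(69)=3554345, p(70)=4087968, p(71)=4697205, p(72)=5392783, p(73)=6185689, p(74)=7089500, p(75)=8118264, p(76)=9289091, p(77)=10619863, p(78)=12132164, p(79)=13848650, p(80)=15796476, p(81)=18004327, p(82)=20506255, p(83)=23338469, p(84)=26543660, p(85)=30167357, p(86)=34262962, p(87)=38887673, p(88)=44108109, p(89)=49995925, p(90)=56634173, p(91)=64112359, p(92)=72533807, p(93)=82010177, p(94)=92669720, p(95)=104651419, p(96)=118114304, p(97)=133230930, p(98)=150198136, p(99)=169229875, p(100)=190569292, p(101)=214481126, p(102)=241265379, p(103)=271248950, p(104)=304801365, p(105)=342325709, p(106)=384276336, p(107)=431149389, p(108)=483502844, p(109)=541946240, p(110)=607163746, p(111)=679903203, p(112)=761002156, p(113)=851376628, p(114)=952050665, p(115)=1064144451, p(116)=1188908248, p(117)=1327710076, p(118)=1482074143, p(119)=1653668665, p(120)=1844349560, p(121)=2056148051, p(122)=2291320912, p(123)=2552338241, p(124)=2841940500, p(125)=3163127352, p(126)=3519222692, p(127)=3913864295, p(128)=4351078600, p(129)=4835271870, p(130)=5371315400, p(131)=5964539504, p(132)=6620830889, p(133)=7346629512, p(134)=8149040695, p(135)=9035836076, p(136)=10015581680, p(137)=11097645016, p(138)=12292341831, p(139)=13610949895, p(140)=15065878135, p(141)=16670689208, p(142)=18440293320, p(143)=20390982757.
Final step: p(144) = p(143) + p(142) - p(139) - p(137) + p(132) + p(129) - p(122) - p(118) + p(109) + p(104) - p(93) - p(87) + p(74) + p(67) - p(52) - p(44) + p(27) + p(18)
= 20390982757 + 18440293320 - 13610949895 - 11097645016 + 6620830889 + 4835271870 - 2291320912 - 1482074143 + 541946240 + 304801365 - 82010177 - 38887673 + 7089500 + 2679689 - 281589 - 75175 + 3010 + 385
= 22540654445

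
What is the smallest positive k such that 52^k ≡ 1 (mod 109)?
108

109 is prime, so ord(52) divides φ(109) = 108.
Divisors of 108: 1, 2, 3, 4, 6, 9, 12, 18, 27, 36, 54, 108.
Repeated squaring: 52^1 ≡ 52, 52^2 ≡ 88, 52^4 ≡ 5, 52^8 ≡ 25, 52^16 ≡ 80, 52^32 ≡ 78, 52^64 ≡ 89 (mod 109).
Test 52^d mod 109 for each divisor d in increasing order:
52^1 ≡ 52
52^2 ≡ 88
52^3 = 52^2·52^1 ≡ 107
52^4 ≡ 5
52^6 = 52^4·52^2 ≡ 4
52^9 = 52^8·52^1 ≡ 101
52^12 = 52^8·52^4 ≡ 16
52^18 = 52^16·52^2 ≡ 64
52^27 = 52^16·52^8·52^2·52^1 ≡ 33
52^36 = 52^32·52^4 ≡ 63
52^54 = 52^32·52^16·52^4·52^2 ≡ 108
52^108 = 52^64·52^32·52^8·52^4 ≡ 1  ← first divisor giving 1
The order is 108.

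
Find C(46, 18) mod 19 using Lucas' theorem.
0

Using Lucas' theorem:
Write n=46 and k=18 in base 19:
n in base 19: [2, 8]
k in base 19: [0, 18]
C(46,18) mod 19 = ∏ C(n_i, k_i) mod 19
Digit binomials (mod 19): C(2,0) = 1; C(8,18) = 0 (k_i > n_i)
Product: 1 × 0 = 0 ≡ 0 (mod 19)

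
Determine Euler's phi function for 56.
24

56 = 2^3 × 7
φ(n) = n × ∏(1 - 1/p) for each prime p dividing n
φ(56) = 56 × (1 - 1/2) × (1 - 1/7) = 24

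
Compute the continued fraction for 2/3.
[0; 1, 2]

Euclidean algorithm steps:
2 = 0 × 3 + 2
3 = 1 × 2 + 1
2 = 2 × 1 + 0
Continued fraction: [0; 1, 2]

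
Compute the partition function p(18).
385

p(n) counts ways to write n as a sum of positive integers (order ignored).
Euler's pentagonal recurrence: p(k) = p(k-1) + p(k-2) - p(k-5) - p(k-7) + p(k-12) + p(k-15) - ... (offsets j(3j∓1)/2, signs ++--, p(0)=1, p(<0)=0).
DP table for k = 0..17: p(0)=1, p(1)=1, p(2)=2, p(3)=3, p(4)=5, p(5)=7, p(6)=11, p(7)=15, p(8)=22, p(9)=30, p(10)=42, p(11)=56, p(12)=77, p(13)=101, p(14)=135, p(15)=176, p(16)=231, p(17)=297.
Final step: p(18) = p(17) + p(16) - p(13) - p(11) + p(6) + p(3)
= 297 + 231 - 101 - 56 + 11 + 3
= 385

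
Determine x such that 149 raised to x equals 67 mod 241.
158

Baby-step giant-step with step n = ⌈√241⌉ = 16.
Baby steps 149^j mod 241 (j:value) for j=0..15: 0:1, 1:149, 2:29, 3:224, 4:118, 5:230, 6:48, 7:163, 8:187, 9:148, 10:121, 11:195, 12:135, 13:112, 14:59, 15:115.
Giant-step multiplier: 149^(-16) ≡ 149^(240-16) = 149^224 ≡ 231 (mod 241).
Giant steps γ_i = 67·231^i mod 241: γ_0=67, γ_1=53, γ_2=193, γ_3=239, γ_4=20, γ_5=41, γ_6=72, γ_7=3, γ_8=211, γ_9=59 (in table at j=14).
x = i·n + j = 9·16 + 14 = 158.
Check: 149^158 ≡ 67 (mod 241).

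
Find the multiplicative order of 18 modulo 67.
66

67 is prime, so ord(18) divides φ(67) = 66.
Divisors of 66: 1, 2, 3, 6, 11, 22, 33, 66.
Repeated squaring: 18^1 ≡ 18, 18^2 ≡ 56, 18^4 ≡ 54, 18^8 ≡ 35, 18^16 ≡ 19, 18^32 ≡ 26, 18^64 ≡ 6 (mod 67).
Test 18^d mod 67 for each divisor d in increasing order:
18^1 ≡ 18
18^2 ≡ 56
18^3 = 18^2·18^1 ≡ 3
18^6 = 18^4·18^2 ≡ 9
18^11 = 18^8·18^2·18^1 ≡ 38
18^22 = 18^16·18^4·18^2 ≡ 37
18^33 = 18^32·18^1 ≡ 66
18^66 = 18^64·18^2 ≡ 1  ← first divisor giving 1
The order is 66.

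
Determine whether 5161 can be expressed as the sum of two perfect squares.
20² + 69² (a=20, b=69)

Factorization: 5161 = 13 × 397
By Fermat: n is sum of two squares iff every prime p ≡ 3 (mod 4) appears to even power.
All primes ≡ 3 (mod 4) appear to even power.
Search a = 0, 1, 2, … for 5161 - a² a perfect square: first hit at a = 20: 5161 - 400 = 4761 = 69².
5161 = 20² + 69² = 400 + 4761 ✓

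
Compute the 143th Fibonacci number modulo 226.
147

Matrix identity: Q^n = [[F_(n+1), F_n], [F_n, F_(n-1)]] with Q = [[1,1],[1,0]].
n = 143 = 10001111₂. Square-and-multiply, entries mod 226:
Q^1 = [[1,1],[1,0]]
Q^2 = (Q^1)² = [[2,1],[1,1]]
Q^4 = (Q^2)² = [[5,3],[3,2]]
Q^8 = (Q^4)² = [[34,21],[21,13]]
Q^17 = (Q^8)²·Q = [[98,15],[15,83]]
Q^35 = (Q^17)²·Q = [[114,111],[111,3]]
Q^71 = (Q^35)²·Q = [[110,5],[5,105]]
Q^143 = (Q^71)²·Q = [[92,147],[147,171]]
F_143 mod 226 = Q^143[0][1] = 147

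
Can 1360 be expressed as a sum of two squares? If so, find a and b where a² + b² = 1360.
8² + 36² (a=8, b=36)

Factorization: 1360 = 2^4 × 5 × 17
By Fermat: n is sum of two squares iff every prime p ≡ 3 (mod 4) appears to even power.
All primes ≡ 3 (mod 4) appear to even power.
Search a = 0, 1, 2, … for 1360 - a² a perfect square: first hit at a = 8: 1360 - 64 = 1296 = 36².
1360 = 8² + 36² = 64 + 1296 ✓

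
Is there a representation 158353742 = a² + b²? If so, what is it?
Not possible

Factorization: 158353742 = 2 × 17 × 167^3
By Fermat: n is sum of two squares iff every prime p ≡ 3 (mod 4) appears to even power.
Prime(s) ≡ 3 (mod 4) with odd exponent: [(167, 3)]
Therefore 158353742 cannot be expressed as a² + b².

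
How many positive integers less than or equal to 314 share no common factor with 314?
156

314 = 2 × 157
φ(n) = n × ∏(1 - 1/p) for each prime p dividing n
φ(314) = 314 × (1 - 1/2) × (1 - 1/157) = 156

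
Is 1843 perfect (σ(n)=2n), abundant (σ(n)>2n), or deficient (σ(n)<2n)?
deficient

Proper divisors of 1843: sum = 1 + 19 + 97 = 117
Since 117 < 1843, 1843 is deficient.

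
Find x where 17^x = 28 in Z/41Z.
27

Baby-step giant-step with step n = ⌈√41⌉ = 7.
Baby steps 17^j mod 41 (j:value) for j=0..6: 0:1, 1:17, 2:2, 3:34, 4:4, 5:27, 6:8.
Giant-step multiplier: 17^(-7) ≡ 17^(40-7) = 17^33 ≡ 19 (mod 41).
Giant steps γ_i = 28·19^i mod 41: γ_0=28, γ_1=40, γ_2=22, γ_3=8 (in table at j=6).
x = i·n + j = 3·7 + 6 = 27.
Check: 17^27 ≡ 28 (mod 41).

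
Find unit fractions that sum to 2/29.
1/15 + 1/435

Greedy algorithm:
2/29: ceiling(29/2) = 15, use 1/15
1/435: ceiling(435/1) = 435, use 1/435
Result: 2/29 = 1/15 + 1/435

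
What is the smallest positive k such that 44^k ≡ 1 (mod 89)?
22

89 is prime, so ord(44) divides φ(89) = 88.
Divisors of 88: 1, 2, 4, 8, 11, 22, 44, 88.
Repeated squaring: 44^1 ≡ 44, 44^2 ≡ 67, 44^4 ≡ 39, 44^8 ≡ 8, 44^16 ≡ 64, 44^32 ≡ 2, 44^64 ≡ 4 (mod 89).
Test 44^d mod 89 for each divisor d in increasing order:
44^1 ≡ 44
44^2 ≡ 67
44^4 ≡ 39
44^8 ≡ 8
44^11 = 44^8·44^2·44^1 ≡ 88
44^22 = 44^16·44^4·44^2 ≡ 1  ← first divisor giving 1
The order is 22.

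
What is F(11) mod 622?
89

Matrix identity: Q^n = [[F_(n+1), F_n], [F_n, F_(n-1)]] with Q = [[1,1],[1,0]].
n = 11 = 1011₂. Square-and-multiply, entries mod 622:
Q^1 = [[1,1],[1,0]]
Q^2 = (Q^1)² = [[2,1],[1,1]]
Q^5 = (Q^2)²·Q = [[8,5],[5,3]]
Q^11 = (Q^5)²·Q = [[144,89],[89,55]]
F_11 mod 622 = Q^11[0][1] = 89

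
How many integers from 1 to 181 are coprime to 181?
180

181 = 181
φ(n) = n × ∏(1 - 1/p) for each prime p dividing n
φ(181) = 181 × (1 - 1/181) = 180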